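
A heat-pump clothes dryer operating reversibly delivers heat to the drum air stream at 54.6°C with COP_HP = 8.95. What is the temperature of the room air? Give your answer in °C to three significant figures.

18.0 °C

COP_HP = T_H/(T_H − T_C) gives T_H − T_C = T_H/COP.
With T_H = 327.75 K, T_C = 327.75 × (1 − 1/8.95) = 291.13 K.
Converting, 291.13 K = 17.98°C.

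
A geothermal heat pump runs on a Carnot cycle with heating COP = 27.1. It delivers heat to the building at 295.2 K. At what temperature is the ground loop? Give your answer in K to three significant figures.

COP_HP = T_H/(T_H − T_C) gives T_H − T_C = T_H/COP.
With T_H = 295.20 K, T_C = 295.20 × (1 − 1/27.1) = 284.31 K.

284 K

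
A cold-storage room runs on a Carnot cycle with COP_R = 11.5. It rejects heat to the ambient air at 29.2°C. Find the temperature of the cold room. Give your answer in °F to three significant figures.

41.0 °F

For a Carnot refrigerator COP_R = T_C/(T_H − T_C), so T_C = COP·T_H/(1 + COP).
With T_H = 302.35 K, T_C = 11.5 × 302.35/12.50 = 278.16 K.
Converting, 278.16 K = 41.02°F.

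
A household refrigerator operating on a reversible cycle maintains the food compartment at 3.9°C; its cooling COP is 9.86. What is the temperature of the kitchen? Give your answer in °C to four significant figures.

32.00 °C

COP_R = T_C/(T_H − T_C) gives T_H − T_C = T_C/COP.
With T_C = 277.05 K, T_H = 277.05 × (1 + 1/9.86) = 305.15 K.
Converting, 305.15 K = 32.00°C.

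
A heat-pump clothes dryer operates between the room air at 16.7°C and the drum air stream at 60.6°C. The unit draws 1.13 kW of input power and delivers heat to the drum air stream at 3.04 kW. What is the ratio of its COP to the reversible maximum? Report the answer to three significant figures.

0.354

COP_actual = Q̇_H/Ẇ = 3.040/1.130 = 2.690.
In absolute terms T_C = 289.85 K and T_H = 333.75 K, so ΔT = 43.90 K.
COP_Carnot = T_H/ΔT = 333.75/43.90 = 7.603.
η_II = COP_actual/COP_Carnot = 2.690/7.603 = 0.3539.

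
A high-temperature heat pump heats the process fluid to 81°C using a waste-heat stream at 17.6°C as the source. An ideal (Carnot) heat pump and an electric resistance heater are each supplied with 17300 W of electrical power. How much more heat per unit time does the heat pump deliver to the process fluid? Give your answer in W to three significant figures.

79300 W

In absolute terms T_C = 290.75 K and T_H = 354.15 K, so ΔT = 63.40 K.
COP_Carnot = T_H/ΔT = 354.15/63.40 = 5.586.
The heat pump delivers Q̇_H = COP × Ẇ = 96640 W; the resistance heater delivers Ẇ = 17300 W.
Extra = (COP − 1)·Ẇ = 79340 W.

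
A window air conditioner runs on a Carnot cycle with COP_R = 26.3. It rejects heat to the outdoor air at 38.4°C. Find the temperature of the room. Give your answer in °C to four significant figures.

26.99 °C

For a Carnot refrigerator COP_R = T_C/(T_H − T_C), so T_C = COP·T_H/(1 + COP).
With T_H = 311.55 K, T_C = 26.3 × 311.55/27.30 = 300.14 K.
Converting, 300.14 K = 26.99°C.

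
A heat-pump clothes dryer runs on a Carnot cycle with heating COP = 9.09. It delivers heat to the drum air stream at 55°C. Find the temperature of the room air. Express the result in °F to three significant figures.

COP_HP = T_H/(T_H − T_C) gives T_H − T_C = T_H/COP.
With T_H = 328.15 K, T_C = 328.15 × (1 − 1/9.09) = 292.05 K.
Converting, 292.05 K = 66.02°F.

66.0 °F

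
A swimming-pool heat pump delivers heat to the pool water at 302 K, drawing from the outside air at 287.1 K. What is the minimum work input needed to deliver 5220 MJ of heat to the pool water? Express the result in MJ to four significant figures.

257.5 MJ

The reservoir spacing is ΔT = 302 − 287.1 = 14.90 K.
The reversible limit is COP_HP = T_H/ΔT = 20.27, so W_min = Q_H/COP = Q_H·ΔT/T_H.
W_min = 5220 × 14.90/302.00 = 257.5 MJ.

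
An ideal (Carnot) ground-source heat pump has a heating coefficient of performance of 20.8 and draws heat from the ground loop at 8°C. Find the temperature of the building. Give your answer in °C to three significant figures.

22.2 °C

COP_HP = T_H/(T_H − T_C) rearranges to T_H = COP·T_C/(COP − 1).
With T_C = 281.15 K, T_H = 20.8 × 281.15/19.80 = 295.35 K.
Converting, 295.35 K = 22.20°C.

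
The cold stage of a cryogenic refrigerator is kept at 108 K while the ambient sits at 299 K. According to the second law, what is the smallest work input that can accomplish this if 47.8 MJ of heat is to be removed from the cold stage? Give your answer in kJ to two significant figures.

The reservoir spacing is ΔT = 299 − 108 = 191.0 K.
The reversible limit is COP_R = T_C/ΔT = 0.5654, so W_min = Q_C/COP = Q_C·ΔT/T_C.
W_min = 47.80 × 191.0/108.00 = 84.54 MJ = 84540 kJ.

85000 kJ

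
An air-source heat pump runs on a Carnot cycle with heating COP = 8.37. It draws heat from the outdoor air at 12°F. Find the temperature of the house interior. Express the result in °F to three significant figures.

76.0 °F

COP_HP = T_H/(T_H − T_C) rearranges to T_H = COP·T_C/(COP − 1).
With T_C = 262.04 K, T_H = 8.37 × 262.04/7.370 = 297.59 K.
Converting, 297.59 K = 76.00°F.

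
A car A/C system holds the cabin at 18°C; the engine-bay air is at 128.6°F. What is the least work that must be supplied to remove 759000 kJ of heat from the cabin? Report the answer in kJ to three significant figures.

93000 kJ

In absolute terms T_C = 291.15 K and T_H = 326.82 K, so ΔT = 35.67 K.
The reversible limit is COP_R = T_C/ΔT = 8.163, so W_min = Q_C/COP = Q_C·ΔT/T_C.
W_min = 759000 × 35.67/291.15 = 92980 kJ.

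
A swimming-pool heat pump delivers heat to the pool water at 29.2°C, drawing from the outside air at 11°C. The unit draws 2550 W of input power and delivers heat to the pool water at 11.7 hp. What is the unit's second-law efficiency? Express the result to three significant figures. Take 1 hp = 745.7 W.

Converting, Q̇_H = 11.70 hp = 8725 W, so COP_actual = Q̇_H/Ẇ = 8725/2550 = 3.421.
In absolute terms T_C = 284.15 K and T_H = 302.35 K, so ΔT = 18.20 K.
COP_Carnot = T_H/ΔT = 302.35/18.20 = 16.61.
η_II = COP_actual/COP_Carnot = 3.421/16.61 = 0.2060.

0.206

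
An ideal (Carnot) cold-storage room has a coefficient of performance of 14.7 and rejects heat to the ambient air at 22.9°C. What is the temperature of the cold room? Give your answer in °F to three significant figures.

39.3 °F

For a Carnot refrigerator COP_R = T_C/(T_H − T_C), so T_C = COP·T_H/(1 + COP).
With T_H = 296.05 K, T_C = 14.7 × 296.05/15.70 = 277.19 K.
Converting, 277.19 K = 39.28°F.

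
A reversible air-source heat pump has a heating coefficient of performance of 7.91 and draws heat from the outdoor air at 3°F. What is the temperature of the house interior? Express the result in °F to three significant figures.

70.0 °F

COP_HP = T_H/(T_H − T_C) rearranges to T_H = COP·T_C/(COP − 1).
With T_C = 257.04 K, T_H = 7.91 × 257.04/6.910 = 294.24 K.
Converting, 294.24 K = 69.96°F.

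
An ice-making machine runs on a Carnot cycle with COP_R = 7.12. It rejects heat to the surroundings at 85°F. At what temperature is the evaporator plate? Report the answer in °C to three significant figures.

For a Carnot refrigerator COP_R = T_C/(T_H − T_C), so T_C = COP·T_H/(1 + COP).
With T_H = 302.59 K, T_C = 7.12 × 302.59/8.120 = 265.33 K.
Converting, 265.33 K = -7.82°C.

-7.82 °C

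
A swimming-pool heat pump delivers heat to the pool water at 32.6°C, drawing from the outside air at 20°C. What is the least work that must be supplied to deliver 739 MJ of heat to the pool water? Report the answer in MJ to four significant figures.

In absolute terms T_C = 293.15 K and T_H = 305.75 K, so ΔT = 12.60 K.
The reversible limit is COP_HP = T_H/ΔT = 24.27, so W_min = Q_H/COP = Q_H·ΔT/T_H.
W_min = 739.0 × 12.60/305.75 = 30.45 MJ.

30.45 MJ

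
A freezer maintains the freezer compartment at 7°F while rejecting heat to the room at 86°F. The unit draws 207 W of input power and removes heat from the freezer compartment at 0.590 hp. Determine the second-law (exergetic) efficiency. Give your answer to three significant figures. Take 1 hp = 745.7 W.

0.360

Converting, Q̇_C = 0.5900 hp = 440.0 W, so COP_actual = Q̇_C/Ẇ = 440.0/207.0 = 2.125.
In absolute terms T_C = 259.26 K and T_H = 303.15 K, so ΔT = 43.89 K.
COP_Carnot = T_C/ΔT = 259.26/43.89 = 5.907.
η_II = COP_actual/COP_Carnot = 2.125/5.907 = 0.3598.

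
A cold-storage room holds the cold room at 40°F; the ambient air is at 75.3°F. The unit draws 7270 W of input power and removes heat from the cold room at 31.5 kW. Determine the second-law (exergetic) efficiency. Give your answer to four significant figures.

Converting, Q̇_C = 31.50 kW = 31500 W, so COP_actual = Q̇_C/Ẇ = 31500/7270 = 4.333.
In absolute terms T_C = 277.59 K and T_H = 297.21 K, so ΔT = 19.61 K.
COP_Carnot = T_C/ΔT = 277.59/19.61 = 14.15.
η_II = COP_actual/COP_Carnot = 4.333/14.15 = 0.3061.

0.3061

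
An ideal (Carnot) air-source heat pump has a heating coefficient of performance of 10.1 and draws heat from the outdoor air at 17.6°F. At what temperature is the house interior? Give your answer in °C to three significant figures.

21.1 °C

COP_HP = T_H/(T_H − T_C) rearranges to T_H = COP·T_C/(COP − 1).
With T_C = 265.15 K, T_H = 10.1 × 265.15/9.100 = 294.29 K.
Converting, 294.29 K = 21.14°C.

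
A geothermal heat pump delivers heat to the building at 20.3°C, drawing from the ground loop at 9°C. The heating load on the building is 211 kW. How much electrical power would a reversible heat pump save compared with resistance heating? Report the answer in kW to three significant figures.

203 kW

In absolute terms T_C = 282.15 K and T_H = 293.45 K, so ΔT = 11.30 K.
COP_Carnot = T_H/ΔT = 293.45/11.30 = 25.97.
Resistance heating needs Ẇ_res = Q̇_H = 211.0 kW; the reversible heat pump needs only Ẇ_hp = Q̇_H/COP = 8.125 kW.
Saving = 211.0 − 8.125 = 202.9 kW.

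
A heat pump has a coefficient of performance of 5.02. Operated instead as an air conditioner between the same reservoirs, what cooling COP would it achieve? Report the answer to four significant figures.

4.020

Since Q_H = Q_C + W for any cycle, COP_R = Q_C/W = Q_H/W − 1.
COP_R = 5.02 − 1 = 4.02.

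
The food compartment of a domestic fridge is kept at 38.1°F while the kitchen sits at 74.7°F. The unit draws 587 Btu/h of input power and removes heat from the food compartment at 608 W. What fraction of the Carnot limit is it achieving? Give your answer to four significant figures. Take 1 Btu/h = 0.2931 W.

0.2598

Converting, Q̇_C = 608.0 W = 2074 Btu/h, so COP_actual = Q̇_C/Ẇ = 2074/587.0 = 3.534.
In absolute terms T_C = 276.54 K and T_H = 296.87 K, so ΔT = 20.33 K.
COP_Carnot = T_C/ΔT = 276.54/20.33 = 13.60.
η_II = COP_actual/COP_Carnot = 3.534/13.60 = 0.2598.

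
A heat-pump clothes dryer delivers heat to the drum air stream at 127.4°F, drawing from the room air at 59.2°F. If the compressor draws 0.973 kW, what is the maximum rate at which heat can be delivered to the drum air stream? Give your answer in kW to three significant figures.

In absolute terms T_C = 288.26 K and T_H = 326.15 K, so ΔT = 37.89 K.
COP_Carnot = T_H/ΔT = 326.15/37.89 = 8.608.
Q̇_max = COP_Carnot × Ẇ = 8.608 × 0.9730 kW = 8.376 kW.

8.38 kW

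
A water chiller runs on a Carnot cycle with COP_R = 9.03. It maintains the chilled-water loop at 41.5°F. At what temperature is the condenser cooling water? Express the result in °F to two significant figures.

COP_R = T_C/(T_H − T_C) gives T_H − T_C = T_C/COP.
With T_C = 278.43 K, T_H = 278.43 × (1 + 1/9.03) = 309.26 K.
Converting, 309.26 K = 97.00°F.

97 °F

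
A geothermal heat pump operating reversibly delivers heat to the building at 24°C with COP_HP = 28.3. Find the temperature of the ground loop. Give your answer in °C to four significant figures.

COP_HP = T_H/(T_H − T_C) gives T_H − T_C = T_H/COP.
With T_H = 297.15 K, T_C = 297.15 × (1 − 1/28.3) = 286.65 K.
Converting, 286.65 K = 13.50°C.

13.50 °C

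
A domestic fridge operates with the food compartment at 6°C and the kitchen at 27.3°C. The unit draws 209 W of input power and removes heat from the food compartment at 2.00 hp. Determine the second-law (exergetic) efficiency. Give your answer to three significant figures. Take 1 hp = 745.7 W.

Converting, Q̇_C = 2.000 hp = 1491 W, so COP_actual = Q̇_C/Ẇ = 1491/209.0 = 7.136.
In absolute terms T_C = 279.15 K and T_H = 300.45 K, so ΔT = 21.30 K.
COP_Carnot = T_C/ΔT = 279.15/21.30 = 13.11.
η_II = COP_actual/COP_Carnot = 7.136/13.11 = 0.5445.

0.544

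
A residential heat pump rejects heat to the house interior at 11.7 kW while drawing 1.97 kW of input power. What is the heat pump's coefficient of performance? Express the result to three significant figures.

The first law gives Q̇_H = Q̇_C + Ẇ, so the three rates are Q̇_C = 9.730, Q̇_H = 11.70, Ẇ = 1.970 kW.
COP_HP = Q̇_H/Ẇ = 11.70/1.970 = 5.939.

5.94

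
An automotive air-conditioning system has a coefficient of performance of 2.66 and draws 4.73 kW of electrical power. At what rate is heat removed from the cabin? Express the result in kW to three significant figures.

Q̇_C = COP × Ẇ = 2.66 × 4.730 = 12.58 kW.

12.6 kW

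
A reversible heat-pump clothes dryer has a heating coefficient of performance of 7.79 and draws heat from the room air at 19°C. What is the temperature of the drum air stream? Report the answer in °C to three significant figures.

COP_HP = T_H/(T_H − T_C) rearranges to T_H = COP·T_C/(COP − 1).
With T_C = 292.15 K, T_H = 7.79 × 292.15/6.790 = 335.18 K.
Converting, 335.18 K = 62.03°C.

62.0 °C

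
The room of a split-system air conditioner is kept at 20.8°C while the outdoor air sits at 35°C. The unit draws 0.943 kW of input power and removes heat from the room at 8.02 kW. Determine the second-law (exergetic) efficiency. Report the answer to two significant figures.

0.41

COP_actual = Q̇_C/Ẇ = 8.020/0.9430 = 8.505.
In absolute terms T_C = 293.95 K and T_H = 308.15 K, so ΔT = 14.20 K.
COP_Carnot = T_C/ΔT = 293.95/14.20 = 20.70.
η_II = COP_actual/COP_Carnot = 8.505/20.70 = 0.4108.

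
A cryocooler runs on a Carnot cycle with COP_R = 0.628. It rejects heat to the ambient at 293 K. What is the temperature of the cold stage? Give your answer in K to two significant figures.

110 K

For a Carnot refrigerator COP_R = T_C/(T_H − T_C), so T_C = COP·T_H/(1 + COP).
With T_H = 293.00 K, T_C = 0.628 × 293.00/1.628 = 113.02 K.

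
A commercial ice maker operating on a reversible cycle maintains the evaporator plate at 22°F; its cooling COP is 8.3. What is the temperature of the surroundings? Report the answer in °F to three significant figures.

80.0 °F

COP_R = T_C/(T_H − T_C) gives T_H − T_C = T_C/COP.
With T_C = 267.59 K, T_H = 267.59 × (1 + 1/8.3) = 299.83 K.
Converting, 299.83 K = 80.03°F.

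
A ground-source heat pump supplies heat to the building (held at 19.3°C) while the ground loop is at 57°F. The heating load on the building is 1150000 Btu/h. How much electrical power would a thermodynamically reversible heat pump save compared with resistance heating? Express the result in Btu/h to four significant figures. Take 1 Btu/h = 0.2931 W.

In absolute terms T_C = 287.04 K and T_H = 292.45 K, so ΔT = 5.411 K.
COP_Carnot = T_H/ΔT = 292.45/5.411 = 54.05.
Resistance heating needs Ẇ_res = Q̇_H = 1150000 Btu/h; the reversible heat pump needs only Ẇ_hp = Q̇_H/COP = 21280 Btu/h.
Saving = 1150000 − 21280 = 1129000 Btu/h.

1129000 Btu/h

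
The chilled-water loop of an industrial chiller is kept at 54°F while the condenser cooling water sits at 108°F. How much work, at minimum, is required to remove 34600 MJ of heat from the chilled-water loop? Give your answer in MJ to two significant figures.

In absolute terms T_C = 285.37 K and T_H = 315.37 K, so ΔT = 30.00 K.
The reversible limit is COP_R = T_C/ΔT = 9.512, so W_min = Q_C/COP = Q_C·ΔT/T_C.
W_min = 34600 × 30.00/285.37 = 3637 MJ.

3600 MJ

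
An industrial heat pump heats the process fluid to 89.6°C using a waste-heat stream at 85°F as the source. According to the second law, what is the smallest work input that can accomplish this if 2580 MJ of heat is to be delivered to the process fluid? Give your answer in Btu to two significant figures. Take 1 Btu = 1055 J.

410000 Btu

In absolute terms T_C = 302.59 K and T_H = 362.75 K, so ΔT = 60.16 K.
The reversible limit is COP_HP = T_H/ΔT = 6.030, so W_min = Q_H/COP = Q_H·ΔT/T_H.
W_min = 2580 × 60.16/362.75 = 427.8 MJ = 405500 Btu.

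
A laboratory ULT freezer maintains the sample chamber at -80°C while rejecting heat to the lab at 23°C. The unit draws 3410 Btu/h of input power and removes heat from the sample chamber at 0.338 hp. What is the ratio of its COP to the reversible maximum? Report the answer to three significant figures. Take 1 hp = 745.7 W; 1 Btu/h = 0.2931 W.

0.134

Converting, Q̇_C = 0.3380 hp = 859.9 Btu/h, so COP_actual = Q̇_C/Ẇ = 859.9/3410 = 0.2522.
In absolute terms T_C = 193.15 K and T_H = 296.15 K, so ΔT = 103.0 K.
COP_Carnot = T_C/ΔT = 193.15/103.0 = 1.875.
η_II = COP_actual/COP_Carnot = 0.2522/1.875 = 0.1345.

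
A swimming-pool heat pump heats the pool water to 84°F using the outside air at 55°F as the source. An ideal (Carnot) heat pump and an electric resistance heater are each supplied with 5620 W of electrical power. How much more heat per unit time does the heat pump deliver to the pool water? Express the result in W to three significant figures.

99700 W

In absolute terms T_C = 285.93 K and T_H = 302.04 K, so ΔT = 16.11 K.
COP_Carnot = T_H/ΔT = 302.04/16.11 = 18.75.
The heat pump delivers Q̇_H = COP × Ẇ = 105400 W; the resistance heater delivers Ẇ = 5620 W.
Extra = (COP − 1)·Ẇ = 99740 W.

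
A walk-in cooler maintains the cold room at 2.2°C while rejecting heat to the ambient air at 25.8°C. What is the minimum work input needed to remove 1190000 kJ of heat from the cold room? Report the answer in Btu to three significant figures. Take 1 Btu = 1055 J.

In absolute terms T_C = 275.35 K and T_H = 298.95 K, so ΔT = 23.60 K.
The reversible limit is COP_R = T_C/ΔT = 11.67, so W_min = Q_C/COP = Q_C·ΔT/T_C.
W_min = 1190000 × 23.60/275.35 = 102000 kJ = 96680 Btu.

96700 Btu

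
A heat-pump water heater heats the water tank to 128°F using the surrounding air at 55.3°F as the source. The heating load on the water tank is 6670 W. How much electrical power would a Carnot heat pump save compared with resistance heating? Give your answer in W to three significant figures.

5840 W

In absolute terms T_C = 286.09 K and T_H = 326.48 K, so ΔT = 40.39 K.
COP_Carnot = T_H/ΔT = 326.48/40.39 = 8.083.
Resistance heating needs Ẇ_res = Q̇_H = 6670 W; the reversible heat pump needs only Ẇ_hp = Q̇_H/COP = 825.1 W.
Saving = 6670 − 825.1 = 5845 W.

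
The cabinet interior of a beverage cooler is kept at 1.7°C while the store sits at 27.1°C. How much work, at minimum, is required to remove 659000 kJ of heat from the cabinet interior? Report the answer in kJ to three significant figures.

In absolute terms T_C = 274.85 K and T_H = 300.25 K, so ΔT = 25.40 K.
The reversible limit is COP_R = T_C/ΔT = 10.82, so W_min = Q_C/COP = Q_C·ΔT/T_C.
W_min = 659000 × 25.40/274.85 = 60900 kJ.

60900 kJ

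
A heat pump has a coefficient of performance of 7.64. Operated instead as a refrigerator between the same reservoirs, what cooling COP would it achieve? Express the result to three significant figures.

Since Q_H = Q_C + W for any cycle, COP_R = Q_C/W = Q_H/W − 1.
COP_R = 7.64 − 1 = 6.64.

6.64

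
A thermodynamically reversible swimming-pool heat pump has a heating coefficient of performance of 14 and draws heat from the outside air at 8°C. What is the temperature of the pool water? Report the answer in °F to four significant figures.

85.33 °F

COP_HP = T_H/(T_H − T_C) rearranges to T_H = COP·T_C/(COP − 1).
With T_C = 281.15 K, T_H = 14 × 281.15/13.00 = 302.78 K.
Converting, 302.78 K = 85.33°F.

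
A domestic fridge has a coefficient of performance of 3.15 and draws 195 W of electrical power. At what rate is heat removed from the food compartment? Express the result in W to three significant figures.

614 W

Q̇_C = COP × Ẇ = 3.15 × 195.0 = 614.3 W.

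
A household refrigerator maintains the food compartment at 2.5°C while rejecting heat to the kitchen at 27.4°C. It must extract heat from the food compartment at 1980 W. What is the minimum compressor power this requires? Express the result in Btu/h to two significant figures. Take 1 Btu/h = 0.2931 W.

610 Btu/h

In absolute terms T_C = 275.65 K and T_H = 300.55 K, so ΔT = 24.90 K.
COP_Carnot = T_C/ΔT = 275.65/24.90 = 11.07.
Ẇ_min = Q̇/COP_Carnot = 1980/11.07 = 178.9 W = 610.2 Btu/h.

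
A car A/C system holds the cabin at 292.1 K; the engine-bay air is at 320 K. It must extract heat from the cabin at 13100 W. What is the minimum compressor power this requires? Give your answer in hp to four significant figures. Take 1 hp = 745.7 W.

The reservoir spacing is ΔT = 320 − 292.1 = 27.90 K.
COP_Carnot = T_C/ΔT = 292.10/27.90 = 10.47.
Ẇ_min = Q̇/COP_Carnot = 13100/10.47 = 1251 W = 1.678 hp.

1.678 hp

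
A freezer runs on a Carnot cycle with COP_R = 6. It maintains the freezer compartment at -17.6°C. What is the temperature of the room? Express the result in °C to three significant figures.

COP_R = T_C/(T_H − T_C) gives T_H − T_C = T_C/COP.
With T_C = 255.55 K, T_H = 255.55 × (1 + 1/6) = 298.14 K.
Converting, 298.14 K = 24.99°C.

25.0 °C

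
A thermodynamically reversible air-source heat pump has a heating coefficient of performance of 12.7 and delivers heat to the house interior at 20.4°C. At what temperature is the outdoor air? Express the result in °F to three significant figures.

27.1 °F

COP_HP = T_H/(T_H − T_C) gives T_H − T_C = T_H/COP.
With T_H = 293.55 K, T_C = 293.55 × (1 − 1/12.7) = 270.44 K.
Converting, 270.44 K = 27.11°F.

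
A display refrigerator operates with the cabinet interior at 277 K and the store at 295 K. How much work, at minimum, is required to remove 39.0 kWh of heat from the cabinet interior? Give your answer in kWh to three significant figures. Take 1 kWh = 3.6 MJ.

The reservoir spacing is ΔT = 295 − 277 = 18.00 K.
The reversible limit is COP_R = T_C/ΔT = 15.39, so W_min = Q_C/COP = Q_C·ΔT/T_C.
W_min = 39.00 × 18.00/277.00 = 2.534 kWh.

2.53 kWh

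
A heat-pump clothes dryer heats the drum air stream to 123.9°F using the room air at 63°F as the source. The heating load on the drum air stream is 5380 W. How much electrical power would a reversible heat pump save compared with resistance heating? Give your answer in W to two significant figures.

4800 W

In absolute terms T_C = 290.37 K and T_H = 324.21 K, so ΔT = 33.83 K.
COP_Carnot = T_H/ΔT = 324.21/33.83 = 9.582.
Resistance heating needs Ẇ_res = Q̇_H = 5380 W; the reversible heat pump needs only Ẇ_hp = Q̇_H/COP = 561.4 W.
Saving = 5380 − 561.4 = 4819 W.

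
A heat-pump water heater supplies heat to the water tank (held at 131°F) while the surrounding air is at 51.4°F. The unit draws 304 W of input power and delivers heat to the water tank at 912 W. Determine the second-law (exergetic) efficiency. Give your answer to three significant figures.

0.404

COP_actual = Q̇_H/Ẇ = 912.0/304.0 = 3.000.
In absolute terms T_C = 283.93 K and T_H = 328.15 K, so ΔT = 44.22 K.
COP_Carnot = T_H/ΔT = 328.15/44.22 = 7.420.
η_II = COP_actual/COP_Carnot = 3.000/7.420 = 0.4043.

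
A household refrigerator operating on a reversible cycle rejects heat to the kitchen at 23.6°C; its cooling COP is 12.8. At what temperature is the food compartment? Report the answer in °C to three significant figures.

2.10 °C

For a Carnot refrigerator COP_R = T_C/(T_H − T_C), so T_C = COP·T_H/(1 + COP).
With T_H = 296.75 K, T_C = 12.8 × 296.75/13.80 = 275.25 K.
Converting, 275.25 K = 2.10°C.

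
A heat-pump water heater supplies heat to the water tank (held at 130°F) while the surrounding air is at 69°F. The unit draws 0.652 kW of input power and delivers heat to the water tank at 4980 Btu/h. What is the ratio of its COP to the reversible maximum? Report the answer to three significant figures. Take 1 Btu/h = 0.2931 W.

Converting, Q̇_H = 4980 Btu/h = 1.460 kW, so COP_actual = Q̇_H/Ẇ = 1.460/0.6520 = 2.239.
In absolute terms T_C = 293.71 K and T_H = 327.59 K, so ΔT = 33.89 K.
COP_Carnot = T_H/ΔT = 327.59/33.89 = 9.667.
η_II = COP_actual/COP_Carnot = 2.239/9.667 = 0.2316.

0.232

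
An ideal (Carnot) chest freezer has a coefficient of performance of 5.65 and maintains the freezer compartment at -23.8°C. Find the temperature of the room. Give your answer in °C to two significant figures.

20 °C

COP_R = T_C/(T_H − T_C) gives T_H − T_C = T_C/COP.
With T_C = 249.35 K, T_H = 249.35 × (1 + 1/5.65) = 293.48 K.
Converting, 293.48 K = 20.33°C.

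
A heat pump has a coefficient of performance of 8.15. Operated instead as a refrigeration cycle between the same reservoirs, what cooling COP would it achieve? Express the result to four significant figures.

7.150

Since Q_H = Q_C + W for any cycle, COP_R = Q_C/W = Q_H/W − 1.
COP_R = 8.15 − 1 = 7.15.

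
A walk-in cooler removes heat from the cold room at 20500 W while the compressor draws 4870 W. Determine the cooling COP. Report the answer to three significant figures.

The first law gives Q̇_H = Q̇_C + Ẇ, so the three rates are Q̇_C = 20500, Q̇_H = 25370, Ẇ = 4870 W.
COP_R = Q̇_C/Ẇ = 20500/4870 = 4.209.

4.21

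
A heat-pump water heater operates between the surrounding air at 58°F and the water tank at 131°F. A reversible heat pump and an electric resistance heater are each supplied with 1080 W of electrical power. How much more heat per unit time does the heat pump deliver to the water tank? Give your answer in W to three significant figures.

In absolute terms T_C = 287.59 K and T_H = 328.15 K, so ΔT = 40.56 K.
COP_Carnot = T_H/ΔT = 328.15/40.56 = 8.091.
The heat pump delivers Q̇_H = COP × Ẇ = 8739 W; the resistance heater delivers Ẇ = 1080 W.
Extra = (COP − 1)·Ẇ = 7659 W.

7660 W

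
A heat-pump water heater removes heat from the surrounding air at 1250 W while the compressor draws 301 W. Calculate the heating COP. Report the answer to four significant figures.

5.153

The first law gives Q̇_H = Q̇_C + Ẇ, so the three rates are Q̇_C = 1250, Q̇_H = 1551, Ẇ = 301.0 W.
COP_HP = Q̇_H/Ẇ = 1551/301.0 = 5.153.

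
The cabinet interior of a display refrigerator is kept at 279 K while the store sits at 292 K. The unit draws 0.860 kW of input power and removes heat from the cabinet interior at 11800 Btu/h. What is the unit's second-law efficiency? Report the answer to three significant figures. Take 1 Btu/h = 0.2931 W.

Converting, Q̇_C = 11800 Btu/h = 3.459 kW, so COP_actual = Q̇_C/Ẇ = 3.459/0.8600 = 4.022.
The reservoir spacing is ΔT = 292 − 279 = 13.00 K.
COP_Carnot = T_C/ΔT = 279.00/13.00 = 21.46.
η_II = COP_actual/COP_Carnot = 4.022/21.46 = 0.1874.

0.187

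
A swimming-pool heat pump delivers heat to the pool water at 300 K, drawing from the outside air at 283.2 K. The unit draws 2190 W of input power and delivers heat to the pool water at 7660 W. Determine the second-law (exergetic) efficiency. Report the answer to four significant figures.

COP_actual = Q̇_H/Ẇ = 7660/2190 = 3.498.
The reservoir spacing is ΔT = 300 − 283.2 = 16.80 K.
COP_Carnot = T_H/ΔT = 300.00/16.80 = 17.86.
η_II = COP_actual/COP_Carnot = 3.498/17.86 = 0.1959.

0.1959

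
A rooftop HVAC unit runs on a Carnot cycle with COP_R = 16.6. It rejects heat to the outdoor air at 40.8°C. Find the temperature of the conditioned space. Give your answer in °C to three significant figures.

23.0 °C

For a Carnot refrigerator COP_R = T_C/(T_H − T_C), so T_C = COP·T_H/(1 + COP).
With T_H = 313.95 K, T_C = 16.6 × 313.95/17.60 = 296.11 K.
Converting, 296.11 K = 22.96°C.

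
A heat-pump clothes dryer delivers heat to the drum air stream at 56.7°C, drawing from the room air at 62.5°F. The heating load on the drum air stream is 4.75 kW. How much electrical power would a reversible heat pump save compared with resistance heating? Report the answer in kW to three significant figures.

4.18 kW

In absolute terms T_C = 290.09 K and T_H = 329.85 K, so ΔT = 39.76 K.
COP_Carnot = T_H/ΔT = 329.85/39.76 = 8.297.
Resistance heating needs Ẇ_res = Q̇_H = 4.750 kW; the reversible heat pump needs only Ẇ_hp = Q̇_H/COP = 0.5725 kW.
Saving = 4.750 − 0.5725 = 4.178 kW.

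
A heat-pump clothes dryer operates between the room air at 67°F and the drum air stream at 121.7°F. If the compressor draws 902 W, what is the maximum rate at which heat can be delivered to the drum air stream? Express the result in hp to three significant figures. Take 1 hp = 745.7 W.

12.9 hp

In absolute terms T_C = 292.59 K and T_H = 322.98 K, so ΔT = 30.39 K.
COP_Carnot = T_H/ΔT = 322.98/30.39 = 10.63.
Q̇_max = COP_Carnot × Ẇ = 10.63 × 902.0 W = 9587 W = 12.86 hp.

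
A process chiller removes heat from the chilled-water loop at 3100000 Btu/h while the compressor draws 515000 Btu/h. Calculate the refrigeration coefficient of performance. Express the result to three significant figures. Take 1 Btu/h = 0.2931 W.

6.02

The first law gives Q̇_H = Q̇_C + Ẇ, so the three rates are Q̇_C = 3100000, Q̇_H = 3615000, Ẇ = 515000 Btu/h.
COP_R = Q̇_C/Ẇ = 3100000/515000 = 6.019.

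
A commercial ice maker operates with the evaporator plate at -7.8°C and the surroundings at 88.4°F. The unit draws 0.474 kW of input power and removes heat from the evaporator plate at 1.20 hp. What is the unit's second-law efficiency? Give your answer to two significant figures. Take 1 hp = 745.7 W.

Converting, Q̇_C = 1.200 hp = 0.8948 kW, so COP_actual = Q̇_C/Ẇ = 0.8948/0.4740 = 1.888.
In absolute terms T_C = 265.35 K and T_H = 304.48 K, so ΔT = 39.13 K.
COP_Carnot = T_C/ΔT = 265.35/39.13 = 6.781.
η_II = COP_actual/COP_Carnot = 1.888/6.781 = 0.2784.

0.28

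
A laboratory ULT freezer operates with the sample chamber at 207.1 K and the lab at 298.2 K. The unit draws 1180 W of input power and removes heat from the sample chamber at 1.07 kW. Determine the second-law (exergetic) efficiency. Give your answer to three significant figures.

0.399

Converting, Q̇_C = 1.070 kW = 1070 W, so COP_actual = Q̇_C/Ẇ = 1070/1180 = 0.9068.
The reservoir spacing is ΔT = 298.2 − 207.1 = 91.10 K.
COP_Carnot = T_C/ΔT = 207.10/91.10 = 2.273.
η_II = COP_actual/COP_Carnot = 0.9068/2.273 = 0.3989.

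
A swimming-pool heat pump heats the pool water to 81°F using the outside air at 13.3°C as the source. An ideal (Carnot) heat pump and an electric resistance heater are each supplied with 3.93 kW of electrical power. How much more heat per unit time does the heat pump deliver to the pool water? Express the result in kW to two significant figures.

81 kW

In absolute terms T_C = 286.45 K and T_H = 300.37 K, so ΔT = 13.92 K.
COP_Carnot = T_H/ΔT = 300.37/13.92 = 21.58.
The heat pump delivers Q̇_H = COP × Ẇ = 84.79 kW; the resistance heater delivers Ẇ = 3.930 kW.
Extra = (COP − 1)·Ẇ = 80.86 kW.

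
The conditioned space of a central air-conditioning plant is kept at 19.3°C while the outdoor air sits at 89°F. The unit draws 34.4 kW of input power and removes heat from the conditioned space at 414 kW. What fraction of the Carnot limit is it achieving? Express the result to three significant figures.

COP_actual = Q̇_C/Ẇ = 414.0/34.40 = 12.03.
In absolute terms T_C = 292.45 K and T_H = 304.82 K, so ΔT = 12.37 K.
COP_Carnot = T_C/ΔT = 292.45/12.37 = 23.65.
η_II = COP_actual/COP_Carnot = 12.03/23.65 = 0.5089.

0.509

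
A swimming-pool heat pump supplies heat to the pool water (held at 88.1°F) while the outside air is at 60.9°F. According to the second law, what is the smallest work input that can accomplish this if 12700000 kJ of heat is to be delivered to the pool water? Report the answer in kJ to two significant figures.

630000 kJ

In absolute terms T_C = 289.21 K and T_H = 304.32 K, so ΔT = 15.11 K.
The reversible limit is COP_HP = T_H/ΔT = 20.14, so W_min = Q_H/COP = Q_H·ΔT/T_H.
W_min = 12700000 × 15.11/304.32 = 630600 kJ.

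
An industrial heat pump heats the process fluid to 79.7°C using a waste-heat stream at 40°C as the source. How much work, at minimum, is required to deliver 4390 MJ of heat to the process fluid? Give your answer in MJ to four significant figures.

493.9 MJ

In absolute terms T_C = 313.15 K and T_H = 352.85 K, so ΔT = 39.70 K.
The reversible limit is COP_HP = T_H/ΔT = 8.888, so W_min = Q_H/COP = Q_H·ΔT/T_H.
W_min = 4390 × 39.70/352.85 = 493.9 MJ.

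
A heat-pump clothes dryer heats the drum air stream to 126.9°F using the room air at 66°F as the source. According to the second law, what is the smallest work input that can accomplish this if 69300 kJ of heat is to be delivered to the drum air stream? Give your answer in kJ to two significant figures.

7200 kJ

In absolute terms T_C = 292.04 K and T_H = 325.87 K, so ΔT = 33.83 K.
The reversible limit is COP_HP = T_H/ΔT = 9.632, so W_min = Q_H/COP = Q_H·ΔT/T_H.
W_min = 69300 × 33.83/325.87 = 7195 kJ.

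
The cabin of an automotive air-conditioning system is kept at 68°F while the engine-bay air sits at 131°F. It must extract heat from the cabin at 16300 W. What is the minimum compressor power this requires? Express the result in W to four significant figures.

1946 W

In absolute terms T_C = 293.15 K and T_H = 328.15 K, so ΔT = 35.00 K.
COP_Carnot = T_C/ΔT = 293.15/35.00 = 8.376.
Ẇ_min = Q̇/COP_Carnot = 16300/8.376 = 1946 W.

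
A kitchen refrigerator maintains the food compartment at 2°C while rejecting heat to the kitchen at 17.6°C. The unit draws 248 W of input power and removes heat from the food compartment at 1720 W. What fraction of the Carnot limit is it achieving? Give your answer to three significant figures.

0.393

COP_actual = Q̇_C/Ẇ = 1720/248.0 = 6.935.
In absolute terms T_C = 275.15 K and T_H = 290.75 K, so ΔT = 15.60 K.
COP_Carnot = T_C/ΔT = 275.15/15.60 = 17.64.
η_II = COP_actual/COP_Carnot = 6.935/17.64 = 0.3932.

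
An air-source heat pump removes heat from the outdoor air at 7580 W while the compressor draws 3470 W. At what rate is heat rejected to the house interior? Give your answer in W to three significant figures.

11100 W

For a cyclic device the first law requires Q̇_H = Q̇_C + Ẇ.
Q̇_H = Q̇_C + Ẇ = 11050 W.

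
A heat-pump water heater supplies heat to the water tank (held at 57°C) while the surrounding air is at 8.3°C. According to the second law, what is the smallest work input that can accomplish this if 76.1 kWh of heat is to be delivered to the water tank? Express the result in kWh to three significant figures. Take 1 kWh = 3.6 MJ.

11.2 kWh

In absolute terms T_C = 281.45 K and T_H = 330.15 K, so ΔT = 48.70 K.
The reversible limit is COP_HP = T_H/ΔT = 6.779, so W_min = Q_H/COP = Q_H·ΔT/T_H.
W_min = 76.10 × 48.70/330.15 = 11.23 kWh.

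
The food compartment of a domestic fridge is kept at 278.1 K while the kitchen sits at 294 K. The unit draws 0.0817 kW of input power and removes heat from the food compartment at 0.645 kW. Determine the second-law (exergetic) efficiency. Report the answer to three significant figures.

COP_actual = Q̇_C/Ẇ = 0.6450/0.08170 = 7.895.
The reservoir spacing is ΔT = 294 − 278.1 = 15.90 K.
COP_Carnot = T_C/ΔT = 278.10/15.90 = 17.49.
η_II = COP_actual/COP_Carnot = 7.895/17.49 = 0.4514.

0.451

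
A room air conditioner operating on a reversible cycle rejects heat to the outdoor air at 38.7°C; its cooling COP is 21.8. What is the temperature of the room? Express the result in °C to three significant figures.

For a Carnot refrigerator COP_R = T_C/(T_H − T_C), so T_C = COP·T_H/(1 + COP).
With T_H = 311.85 K, T_C = 21.8 × 311.85/22.80 = 298.17 K.
Converting, 298.17 K = 25.02°C.

25.0 °C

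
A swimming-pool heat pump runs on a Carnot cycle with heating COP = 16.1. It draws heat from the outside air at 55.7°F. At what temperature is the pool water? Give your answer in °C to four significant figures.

32.13 °C

COP_HP = T_H/(T_H − T_C) rearranges to T_H = COP·T_C/(COP − 1).
With T_C = 286.32 K, T_H = 16.1 × 286.32/15.10 = 305.28 K.
Converting, 305.28 K = 32.13°C.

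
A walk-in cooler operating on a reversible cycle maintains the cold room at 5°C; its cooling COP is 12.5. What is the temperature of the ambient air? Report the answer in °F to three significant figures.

81.1 °F

COP_R = T_C/(T_H − T_C) gives T_H − T_C = T_C/COP.
With T_C = 278.15 K, T_H = 278.15 × (1 + 1/12.5) = 300.40 K.
Converting, 300.40 K = 81.05°F.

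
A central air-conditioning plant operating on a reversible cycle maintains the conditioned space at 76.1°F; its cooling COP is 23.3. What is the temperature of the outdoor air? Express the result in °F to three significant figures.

COP_R = T_C/(T_H − T_C) gives T_H − T_C = T_C/COP.
With T_C = 297.65 K, T_H = 297.65 × (1 + 1/23.3) = 310.42 K.
Converting, 310.42 K = 99.09°F.

99.1 °F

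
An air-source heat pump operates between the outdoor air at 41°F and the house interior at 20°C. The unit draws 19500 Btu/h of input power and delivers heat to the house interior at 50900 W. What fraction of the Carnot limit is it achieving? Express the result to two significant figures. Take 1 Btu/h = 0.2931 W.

Converting, Q̇_H = 50900 W = 173700 Btu/h, so COP_actual = Q̇_H/Ẇ = 173700/19500 = 8.906.
In absolute terms T_C = 278.15 K and T_H = 293.15 K, so ΔT = 15.00 K.
COP_Carnot = T_H/ΔT = 293.15/15.00 = 19.54.
η_II = COP_actual/COP_Carnot = 8.906/19.54 = 0.4557.

0.46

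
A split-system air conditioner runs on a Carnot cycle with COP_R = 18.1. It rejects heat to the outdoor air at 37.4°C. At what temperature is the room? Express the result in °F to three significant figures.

70.1 °F

For a Carnot refrigerator COP_R = T_C/(T_H − T_C), so T_C = COP·T_H/(1 + COP).
With T_H = 310.55 K, T_C = 18.1 × 310.55/19.10 = 294.29 K.
Converting, 294.29 K = 70.05°F.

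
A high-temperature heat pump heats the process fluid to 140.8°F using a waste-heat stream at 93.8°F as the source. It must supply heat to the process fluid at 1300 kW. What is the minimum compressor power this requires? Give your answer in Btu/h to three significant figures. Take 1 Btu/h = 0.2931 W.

347000 Btu/h

In absolute terms T_C = 307.48 K and T_H = 333.59 K, so ΔT = 26.11 K.
COP_Carnot = T_H/ΔT = 333.59/26.11 = 12.78.
Ẇ_min = Q̇/COP_Carnot = 1300/12.78 = 101.8 kW = 347200 Btu/h.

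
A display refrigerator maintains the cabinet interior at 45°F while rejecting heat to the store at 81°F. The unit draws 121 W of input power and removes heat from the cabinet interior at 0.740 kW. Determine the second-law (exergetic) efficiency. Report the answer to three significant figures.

0.436

Converting, Q̇_C = 0.7400 kW = 740.0 W, so COP_actual = Q̇_C/Ẇ = 740.0/121.0 = 6.116.
In absolute terms T_C = 280.37 K and T_H = 300.37 K, so ΔT = 20.00 K.
COP_Carnot = T_C/ΔT = 280.37/20.00 = 14.02.
η_II = COP_actual/COP_Carnot = 6.116/14.02 = 0.4363.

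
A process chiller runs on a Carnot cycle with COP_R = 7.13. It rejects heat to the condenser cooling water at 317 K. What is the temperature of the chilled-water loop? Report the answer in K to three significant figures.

For a Carnot refrigerator COP_R = T_C/(T_H − T_C), so T_C = COP·T_H/(1 + COP).
With T_H = 317.00 K, T_C = 7.13 × 317.00/8.130 = 278.01 K.

278 K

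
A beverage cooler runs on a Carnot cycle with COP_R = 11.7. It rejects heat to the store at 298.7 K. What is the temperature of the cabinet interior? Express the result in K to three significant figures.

For a Carnot refrigerator COP_R = T_C/(T_H − T_C), so T_C = COP·T_H/(1 + COP).
With T_H = 298.70 K, T_C = 11.7 × 298.70/12.70 = 275.18 K.

275 K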